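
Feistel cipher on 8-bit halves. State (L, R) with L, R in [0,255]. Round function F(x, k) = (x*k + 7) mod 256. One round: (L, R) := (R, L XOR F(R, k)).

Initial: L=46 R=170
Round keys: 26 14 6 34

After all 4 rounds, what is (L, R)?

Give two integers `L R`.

Round 1 (k=26): L=170 R=101
Round 2 (k=14): L=101 R=39
Round 3 (k=6): L=39 R=148
Round 4 (k=34): L=148 R=136

Answer: 148 136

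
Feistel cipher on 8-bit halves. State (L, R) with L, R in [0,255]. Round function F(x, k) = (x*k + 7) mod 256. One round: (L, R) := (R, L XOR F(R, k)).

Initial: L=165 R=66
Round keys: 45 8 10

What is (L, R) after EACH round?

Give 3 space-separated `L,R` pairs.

Answer: 66,4 4,101 101,253

Derivation:
Round 1 (k=45): L=66 R=4
Round 2 (k=8): L=4 R=101
Round 3 (k=10): L=101 R=253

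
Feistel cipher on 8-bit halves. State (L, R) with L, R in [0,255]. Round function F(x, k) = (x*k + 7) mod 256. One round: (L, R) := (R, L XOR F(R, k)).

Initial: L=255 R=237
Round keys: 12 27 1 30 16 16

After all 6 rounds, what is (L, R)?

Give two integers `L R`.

Round 1 (k=12): L=237 R=220
Round 2 (k=27): L=220 R=214
Round 3 (k=1): L=214 R=1
Round 4 (k=30): L=1 R=243
Round 5 (k=16): L=243 R=54
Round 6 (k=16): L=54 R=148

Answer: 54 148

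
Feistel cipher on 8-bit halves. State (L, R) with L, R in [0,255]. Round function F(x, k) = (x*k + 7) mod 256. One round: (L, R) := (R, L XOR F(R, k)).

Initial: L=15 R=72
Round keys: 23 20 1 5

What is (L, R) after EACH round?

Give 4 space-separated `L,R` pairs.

Round 1 (k=23): L=72 R=112
Round 2 (k=20): L=112 R=143
Round 3 (k=1): L=143 R=230
Round 4 (k=5): L=230 R=10

Answer: 72,112 112,143 143,230 230,10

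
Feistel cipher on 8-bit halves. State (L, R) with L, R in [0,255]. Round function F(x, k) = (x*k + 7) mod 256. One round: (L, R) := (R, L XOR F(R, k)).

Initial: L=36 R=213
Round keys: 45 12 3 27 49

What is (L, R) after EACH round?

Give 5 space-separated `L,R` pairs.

Round 1 (k=45): L=213 R=92
Round 2 (k=12): L=92 R=130
Round 3 (k=3): L=130 R=209
Round 4 (k=27): L=209 R=144
Round 5 (k=49): L=144 R=70

Answer: 213,92 92,130 130,209 209,144 144,70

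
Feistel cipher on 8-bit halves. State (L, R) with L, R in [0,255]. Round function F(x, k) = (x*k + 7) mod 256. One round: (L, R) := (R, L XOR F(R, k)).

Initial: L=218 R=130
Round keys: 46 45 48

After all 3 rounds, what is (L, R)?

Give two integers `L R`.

Round 1 (k=46): L=130 R=185
Round 2 (k=45): L=185 R=14
Round 3 (k=48): L=14 R=30

Answer: 14 30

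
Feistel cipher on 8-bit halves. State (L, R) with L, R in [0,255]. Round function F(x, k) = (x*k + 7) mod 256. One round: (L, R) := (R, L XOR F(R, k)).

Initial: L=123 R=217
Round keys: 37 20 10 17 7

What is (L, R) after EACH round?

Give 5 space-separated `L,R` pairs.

Answer: 217,31 31,170 170,180 180,81 81,138

Derivation:
Round 1 (k=37): L=217 R=31
Round 2 (k=20): L=31 R=170
Round 3 (k=10): L=170 R=180
Round 4 (k=17): L=180 R=81
Round 5 (k=7): L=81 R=138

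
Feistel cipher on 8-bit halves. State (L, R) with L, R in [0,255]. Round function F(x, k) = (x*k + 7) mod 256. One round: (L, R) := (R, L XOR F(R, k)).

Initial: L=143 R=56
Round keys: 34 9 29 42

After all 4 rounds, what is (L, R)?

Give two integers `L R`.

Round 1 (k=34): L=56 R=248
Round 2 (k=9): L=248 R=135
Round 3 (k=29): L=135 R=170
Round 4 (k=42): L=170 R=108

Answer: 170 108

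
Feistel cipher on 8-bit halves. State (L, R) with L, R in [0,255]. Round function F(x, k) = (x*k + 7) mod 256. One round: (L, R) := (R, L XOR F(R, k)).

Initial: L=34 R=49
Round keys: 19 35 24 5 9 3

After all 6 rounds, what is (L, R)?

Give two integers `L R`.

Round 1 (k=19): L=49 R=136
Round 2 (k=35): L=136 R=174
Round 3 (k=24): L=174 R=223
Round 4 (k=5): L=223 R=204
Round 5 (k=9): L=204 R=236
Round 6 (k=3): L=236 R=7

Answer: 236 7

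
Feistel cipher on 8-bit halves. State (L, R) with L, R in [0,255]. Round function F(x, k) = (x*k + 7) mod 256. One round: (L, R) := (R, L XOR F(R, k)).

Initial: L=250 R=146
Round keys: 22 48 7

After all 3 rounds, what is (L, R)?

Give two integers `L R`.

Answer: 37 99

Derivation:
Round 1 (k=22): L=146 R=105
Round 2 (k=48): L=105 R=37
Round 3 (k=7): L=37 R=99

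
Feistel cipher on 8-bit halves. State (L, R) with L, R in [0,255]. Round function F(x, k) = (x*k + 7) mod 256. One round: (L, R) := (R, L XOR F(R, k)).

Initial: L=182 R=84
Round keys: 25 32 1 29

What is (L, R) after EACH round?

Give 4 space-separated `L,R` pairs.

Answer: 84,141 141,243 243,119 119,113

Derivation:
Round 1 (k=25): L=84 R=141
Round 2 (k=32): L=141 R=243
Round 3 (k=1): L=243 R=119
Round 4 (k=29): L=119 R=113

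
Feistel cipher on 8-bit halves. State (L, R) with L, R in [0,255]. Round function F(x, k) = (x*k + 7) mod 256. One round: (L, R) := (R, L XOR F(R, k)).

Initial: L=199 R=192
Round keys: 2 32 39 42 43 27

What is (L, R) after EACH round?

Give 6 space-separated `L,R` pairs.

Round 1 (k=2): L=192 R=64
Round 2 (k=32): L=64 R=199
Round 3 (k=39): L=199 R=24
Round 4 (k=42): L=24 R=48
Round 5 (k=43): L=48 R=15
Round 6 (k=27): L=15 R=172

Answer: 192,64 64,199 199,24 24,48 48,15 15,172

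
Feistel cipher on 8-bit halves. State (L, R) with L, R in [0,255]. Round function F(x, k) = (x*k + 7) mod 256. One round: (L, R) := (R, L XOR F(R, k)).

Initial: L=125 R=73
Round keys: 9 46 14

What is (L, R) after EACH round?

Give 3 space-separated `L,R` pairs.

Round 1 (k=9): L=73 R=229
Round 2 (k=46): L=229 R=100
Round 3 (k=14): L=100 R=154

Answer: 73,229 229,100 100,154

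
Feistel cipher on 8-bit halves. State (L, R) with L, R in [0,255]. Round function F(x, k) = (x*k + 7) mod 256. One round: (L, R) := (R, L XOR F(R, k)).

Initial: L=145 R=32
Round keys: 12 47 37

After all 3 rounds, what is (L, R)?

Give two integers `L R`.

Answer: 49 10

Derivation:
Round 1 (k=12): L=32 R=22
Round 2 (k=47): L=22 R=49
Round 3 (k=37): L=49 R=10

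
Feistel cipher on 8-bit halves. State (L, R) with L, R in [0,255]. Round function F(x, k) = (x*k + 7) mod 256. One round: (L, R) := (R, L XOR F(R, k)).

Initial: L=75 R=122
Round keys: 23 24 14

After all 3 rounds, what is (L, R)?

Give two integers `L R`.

Answer: 109 75

Derivation:
Round 1 (k=23): L=122 R=182
Round 2 (k=24): L=182 R=109
Round 3 (k=14): L=109 R=75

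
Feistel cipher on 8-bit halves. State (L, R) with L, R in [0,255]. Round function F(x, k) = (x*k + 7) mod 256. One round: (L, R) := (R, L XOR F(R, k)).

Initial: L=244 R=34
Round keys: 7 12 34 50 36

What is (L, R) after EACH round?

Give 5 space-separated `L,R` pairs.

Round 1 (k=7): L=34 R=1
Round 2 (k=12): L=1 R=49
Round 3 (k=34): L=49 R=136
Round 4 (k=50): L=136 R=166
Round 5 (k=36): L=166 R=215

Answer: 34,1 1,49 49,136 136,166 166,215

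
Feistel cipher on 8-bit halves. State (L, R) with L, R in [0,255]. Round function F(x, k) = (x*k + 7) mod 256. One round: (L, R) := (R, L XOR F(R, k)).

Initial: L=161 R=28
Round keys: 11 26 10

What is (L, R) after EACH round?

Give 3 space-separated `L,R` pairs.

Answer: 28,154 154,183 183,183

Derivation:
Round 1 (k=11): L=28 R=154
Round 2 (k=26): L=154 R=183
Round 3 (k=10): L=183 R=183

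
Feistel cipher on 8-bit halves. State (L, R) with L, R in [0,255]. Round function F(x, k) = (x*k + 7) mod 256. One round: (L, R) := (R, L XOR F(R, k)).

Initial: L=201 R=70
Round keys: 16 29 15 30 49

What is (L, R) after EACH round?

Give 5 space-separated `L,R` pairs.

Round 1 (k=16): L=70 R=174
Round 2 (k=29): L=174 R=251
Round 3 (k=15): L=251 R=18
Round 4 (k=30): L=18 R=216
Round 5 (k=49): L=216 R=77

Answer: 70,174 174,251 251,18 18,216 216,77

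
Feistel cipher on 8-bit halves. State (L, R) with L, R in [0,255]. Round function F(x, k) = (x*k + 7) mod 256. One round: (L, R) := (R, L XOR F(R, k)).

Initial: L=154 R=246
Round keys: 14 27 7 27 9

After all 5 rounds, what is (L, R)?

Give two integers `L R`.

Round 1 (k=14): L=246 R=225
Round 2 (k=27): L=225 R=52
Round 3 (k=7): L=52 R=146
Round 4 (k=27): L=146 R=89
Round 5 (k=9): L=89 R=186

Answer: 89 186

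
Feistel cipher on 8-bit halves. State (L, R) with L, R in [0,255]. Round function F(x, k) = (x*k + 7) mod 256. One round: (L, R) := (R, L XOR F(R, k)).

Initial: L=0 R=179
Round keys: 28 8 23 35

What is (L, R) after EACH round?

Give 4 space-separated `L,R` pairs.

Answer: 179,155 155,108 108,32 32,11

Derivation:
Round 1 (k=28): L=179 R=155
Round 2 (k=8): L=155 R=108
Round 3 (k=23): L=108 R=32
Round 4 (k=35): L=32 R=11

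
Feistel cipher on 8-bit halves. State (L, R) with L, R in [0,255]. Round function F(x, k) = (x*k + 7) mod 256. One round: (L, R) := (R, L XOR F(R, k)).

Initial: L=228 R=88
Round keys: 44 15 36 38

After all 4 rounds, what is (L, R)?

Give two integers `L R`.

Answer: 244 19

Derivation:
Round 1 (k=44): L=88 R=195
Round 2 (k=15): L=195 R=44
Round 3 (k=36): L=44 R=244
Round 4 (k=38): L=244 R=19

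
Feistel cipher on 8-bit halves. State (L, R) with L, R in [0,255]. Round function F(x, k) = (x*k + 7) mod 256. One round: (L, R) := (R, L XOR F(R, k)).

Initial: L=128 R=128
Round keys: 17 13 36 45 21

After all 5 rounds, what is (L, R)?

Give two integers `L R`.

Answer: 205 16

Derivation:
Round 1 (k=17): L=128 R=7
Round 2 (k=13): L=7 R=226
Round 3 (k=36): L=226 R=200
Round 4 (k=45): L=200 R=205
Round 5 (k=21): L=205 R=16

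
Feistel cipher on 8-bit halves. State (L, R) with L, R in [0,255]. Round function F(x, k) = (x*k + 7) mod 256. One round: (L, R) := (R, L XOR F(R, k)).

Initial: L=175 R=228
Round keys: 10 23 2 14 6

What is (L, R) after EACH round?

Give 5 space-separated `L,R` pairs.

Round 1 (k=10): L=228 R=64
Round 2 (k=23): L=64 R=35
Round 3 (k=2): L=35 R=13
Round 4 (k=14): L=13 R=158
Round 5 (k=6): L=158 R=182

Answer: 228,64 64,35 35,13 13,158 158,182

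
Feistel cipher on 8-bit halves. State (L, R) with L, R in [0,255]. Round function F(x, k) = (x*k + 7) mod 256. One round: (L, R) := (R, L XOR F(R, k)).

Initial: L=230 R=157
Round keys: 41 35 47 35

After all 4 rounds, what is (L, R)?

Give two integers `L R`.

Round 1 (k=41): L=157 R=202
Round 2 (k=35): L=202 R=56
Round 3 (k=47): L=56 R=133
Round 4 (k=35): L=133 R=14

Answer: 133 14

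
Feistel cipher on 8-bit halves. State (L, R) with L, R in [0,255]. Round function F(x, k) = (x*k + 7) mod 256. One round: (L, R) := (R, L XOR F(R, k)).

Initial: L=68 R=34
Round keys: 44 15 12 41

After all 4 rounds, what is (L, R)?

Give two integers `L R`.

Round 1 (k=44): L=34 R=155
Round 2 (k=15): L=155 R=62
Round 3 (k=12): L=62 R=116
Round 4 (k=41): L=116 R=165

Answer: 116 165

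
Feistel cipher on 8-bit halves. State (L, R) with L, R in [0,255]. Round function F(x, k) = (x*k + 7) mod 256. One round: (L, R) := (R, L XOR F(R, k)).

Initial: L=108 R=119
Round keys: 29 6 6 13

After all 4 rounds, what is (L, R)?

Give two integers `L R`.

Answer: 97 24

Derivation:
Round 1 (k=29): L=119 R=238
Round 2 (k=6): L=238 R=236
Round 3 (k=6): L=236 R=97
Round 4 (k=13): L=97 R=24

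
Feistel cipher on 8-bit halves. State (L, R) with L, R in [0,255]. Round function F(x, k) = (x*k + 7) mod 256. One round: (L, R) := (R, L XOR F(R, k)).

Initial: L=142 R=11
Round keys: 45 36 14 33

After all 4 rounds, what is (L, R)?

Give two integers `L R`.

Round 1 (k=45): L=11 R=120
Round 2 (k=36): L=120 R=236
Round 3 (k=14): L=236 R=151
Round 4 (k=33): L=151 R=146

Answer: 151 146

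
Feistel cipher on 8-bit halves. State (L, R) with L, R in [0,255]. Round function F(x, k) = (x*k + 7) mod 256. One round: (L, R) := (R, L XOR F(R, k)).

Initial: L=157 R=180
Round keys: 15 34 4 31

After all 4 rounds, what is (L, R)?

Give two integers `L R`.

Answer: 109 109

Derivation:
Round 1 (k=15): L=180 R=14
Round 2 (k=34): L=14 R=87
Round 3 (k=4): L=87 R=109
Round 4 (k=31): L=109 R=109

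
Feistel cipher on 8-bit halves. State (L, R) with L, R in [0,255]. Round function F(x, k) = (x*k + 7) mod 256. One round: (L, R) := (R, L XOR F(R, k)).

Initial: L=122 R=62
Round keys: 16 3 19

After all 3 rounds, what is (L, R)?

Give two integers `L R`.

Round 1 (k=16): L=62 R=157
Round 2 (k=3): L=157 R=224
Round 3 (k=19): L=224 R=58

Answer: 224 58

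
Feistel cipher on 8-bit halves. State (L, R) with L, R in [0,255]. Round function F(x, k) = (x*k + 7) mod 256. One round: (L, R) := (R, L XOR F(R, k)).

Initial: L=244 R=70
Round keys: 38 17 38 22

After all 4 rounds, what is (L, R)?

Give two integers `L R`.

Answer: 120 135

Derivation:
Round 1 (k=38): L=70 R=159
Round 2 (k=17): L=159 R=208
Round 3 (k=38): L=208 R=120
Round 4 (k=22): L=120 R=135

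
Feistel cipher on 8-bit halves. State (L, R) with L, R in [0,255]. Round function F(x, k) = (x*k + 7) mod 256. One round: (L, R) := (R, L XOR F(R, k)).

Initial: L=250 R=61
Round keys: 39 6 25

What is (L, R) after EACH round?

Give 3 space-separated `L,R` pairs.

Answer: 61,168 168,202 202,105

Derivation:
Round 1 (k=39): L=61 R=168
Round 2 (k=6): L=168 R=202
Round 3 (k=25): L=202 R=105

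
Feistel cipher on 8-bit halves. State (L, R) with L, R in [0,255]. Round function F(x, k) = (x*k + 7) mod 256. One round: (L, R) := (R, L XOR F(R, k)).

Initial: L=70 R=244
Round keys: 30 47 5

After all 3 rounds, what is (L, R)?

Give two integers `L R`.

Round 1 (k=30): L=244 R=217
Round 2 (k=47): L=217 R=42
Round 3 (k=5): L=42 R=0

Answer: 42 0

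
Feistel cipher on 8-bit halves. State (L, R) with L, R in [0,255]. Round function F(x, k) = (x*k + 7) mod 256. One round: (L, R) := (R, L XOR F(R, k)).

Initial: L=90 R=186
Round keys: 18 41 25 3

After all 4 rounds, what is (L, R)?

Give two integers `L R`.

Round 1 (k=18): L=186 R=65
Round 2 (k=41): L=65 R=202
Round 3 (k=25): L=202 R=128
Round 4 (k=3): L=128 R=77

Answer: 128 77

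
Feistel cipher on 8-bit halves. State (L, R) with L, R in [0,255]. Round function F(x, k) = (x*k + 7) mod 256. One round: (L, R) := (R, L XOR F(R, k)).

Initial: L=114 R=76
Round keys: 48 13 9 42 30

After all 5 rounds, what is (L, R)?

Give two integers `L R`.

Round 1 (k=48): L=76 R=53
Round 2 (k=13): L=53 R=244
Round 3 (k=9): L=244 R=174
Round 4 (k=42): L=174 R=103
Round 5 (k=30): L=103 R=183

Answer: 103 183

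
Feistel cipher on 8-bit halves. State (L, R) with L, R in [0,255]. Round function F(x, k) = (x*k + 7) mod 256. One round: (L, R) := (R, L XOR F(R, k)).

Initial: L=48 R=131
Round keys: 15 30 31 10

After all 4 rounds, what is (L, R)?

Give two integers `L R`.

Round 1 (k=15): L=131 R=132
Round 2 (k=30): L=132 R=252
Round 3 (k=31): L=252 R=15
Round 4 (k=10): L=15 R=97

Answer: 15 97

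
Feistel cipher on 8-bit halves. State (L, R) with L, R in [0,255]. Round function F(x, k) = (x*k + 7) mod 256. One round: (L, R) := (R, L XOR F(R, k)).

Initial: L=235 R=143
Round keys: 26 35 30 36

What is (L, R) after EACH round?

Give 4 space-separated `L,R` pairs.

Answer: 143,102 102,118 118,189 189,237

Derivation:
Round 1 (k=26): L=143 R=102
Round 2 (k=35): L=102 R=118
Round 3 (k=30): L=118 R=189
Round 4 (k=36): L=189 R=237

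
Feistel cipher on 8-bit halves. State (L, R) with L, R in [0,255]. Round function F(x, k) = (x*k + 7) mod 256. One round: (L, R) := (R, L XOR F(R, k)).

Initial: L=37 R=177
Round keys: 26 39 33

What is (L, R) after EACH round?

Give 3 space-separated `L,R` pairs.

Round 1 (k=26): L=177 R=36
Round 2 (k=39): L=36 R=50
Round 3 (k=33): L=50 R=93

Answer: 177,36 36,50 50,93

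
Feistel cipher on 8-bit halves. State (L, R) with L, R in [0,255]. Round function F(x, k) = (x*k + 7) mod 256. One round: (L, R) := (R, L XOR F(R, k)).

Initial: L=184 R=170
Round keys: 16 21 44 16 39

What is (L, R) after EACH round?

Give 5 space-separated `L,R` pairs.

Round 1 (k=16): L=170 R=31
Round 2 (k=21): L=31 R=56
Round 3 (k=44): L=56 R=184
Round 4 (k=16): L=184 R=191
Round 5 (k=39): L=191 R=152

Answer: 170,31 31,56 56,184 184,191 191,152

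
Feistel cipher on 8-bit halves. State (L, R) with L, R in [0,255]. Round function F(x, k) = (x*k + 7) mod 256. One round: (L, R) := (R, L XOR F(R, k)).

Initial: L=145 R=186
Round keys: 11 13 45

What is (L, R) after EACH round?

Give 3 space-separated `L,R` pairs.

Answer: 186,148 148,49 49,48

Derivation:
Round 1 (k=11): L=186 R=148
Round 2 (k=13): L=148 R=49
Round 3 (k=45): L=49 R=48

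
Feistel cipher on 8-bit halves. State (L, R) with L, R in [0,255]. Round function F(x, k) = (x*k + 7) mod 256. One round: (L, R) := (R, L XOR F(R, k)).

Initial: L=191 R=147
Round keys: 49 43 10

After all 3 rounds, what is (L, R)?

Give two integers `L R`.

Round 1 (k=49): L=147 R=149
Round 2 (k=43): L=149 R=157
Round 3 (k=10): L=157 R=188

Answer: 157 188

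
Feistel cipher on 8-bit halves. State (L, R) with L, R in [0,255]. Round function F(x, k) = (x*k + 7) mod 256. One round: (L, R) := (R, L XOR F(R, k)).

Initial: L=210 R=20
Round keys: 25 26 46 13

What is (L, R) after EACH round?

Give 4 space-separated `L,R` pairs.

Round 1 (k=25): L=20 R=41
Round 2 (k=26): L=41 R=37
Round 3 (k=46): L=37 R=132
Round 4 (k=13): L=132 R=158

Answer: 20,41 41,37 37,132 132,158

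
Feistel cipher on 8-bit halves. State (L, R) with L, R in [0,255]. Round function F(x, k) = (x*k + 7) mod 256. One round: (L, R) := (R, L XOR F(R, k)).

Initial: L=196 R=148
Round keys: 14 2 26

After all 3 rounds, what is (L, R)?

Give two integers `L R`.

Answer: 41 234

Derivation:
Round 1 (k=14): L=148 R=219
Round 2 (k=2): L=219 R=41
Round 3 (k=26): L=41 R=234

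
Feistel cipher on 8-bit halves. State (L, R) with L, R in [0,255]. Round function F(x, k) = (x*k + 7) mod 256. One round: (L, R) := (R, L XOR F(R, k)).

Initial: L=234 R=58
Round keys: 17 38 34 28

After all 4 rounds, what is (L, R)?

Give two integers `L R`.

Answer: 134 60

Derivation:
Round 1 (k=17): L=58 R=11
Round 2 (k=38): L=11 R=147
Round 3 (k=34): L=147 R=134
Round 4 (k=28): L=134 R=60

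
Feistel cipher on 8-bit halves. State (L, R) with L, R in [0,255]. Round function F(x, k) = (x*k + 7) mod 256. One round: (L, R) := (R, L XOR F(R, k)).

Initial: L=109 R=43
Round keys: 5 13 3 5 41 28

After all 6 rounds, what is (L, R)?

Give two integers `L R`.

Answer: 1 102

Derivation:
Round 1 (k=5): L=43 R=179
Round 2 (k=13): L=179 R=53
Round 3 (k=3): L=53 R=21
Round 4 (k=5): L=21 R=69
Round 5 (k=41): L=69 R=1
Round 6 (k=28): L=1 R=102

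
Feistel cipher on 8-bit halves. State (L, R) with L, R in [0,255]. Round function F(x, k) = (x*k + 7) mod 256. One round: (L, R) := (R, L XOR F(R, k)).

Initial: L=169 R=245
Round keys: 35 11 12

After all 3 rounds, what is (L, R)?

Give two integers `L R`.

Answer: 249 156

Derivation:
Round 1 (k=35): L=245 R=47
Round 2 (k=11): L=47 R=249
Round 3 (k=12): L=249 R=156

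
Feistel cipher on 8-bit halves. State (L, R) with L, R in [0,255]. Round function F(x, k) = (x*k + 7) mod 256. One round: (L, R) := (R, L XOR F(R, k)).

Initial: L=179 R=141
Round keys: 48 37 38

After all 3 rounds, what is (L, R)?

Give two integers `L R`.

Answer: 214 15

Derivation:
Round 1 (k=48): L=141 R=196
Round 2 (k=37): L=196 R=214
Round 3 (k=38): L=214 R=15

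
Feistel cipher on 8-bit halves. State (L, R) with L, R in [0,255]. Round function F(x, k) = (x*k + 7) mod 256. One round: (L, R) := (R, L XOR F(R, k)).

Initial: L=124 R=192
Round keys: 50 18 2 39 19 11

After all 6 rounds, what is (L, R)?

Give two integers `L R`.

Round 1 (k=50): L=192 R=251
Round 2 (k=18): L=251 R=109
Round 3 (k=2): L=109 R=26
Round 4 (k=39): L=26 R=144
Round 5 (k=19): L=144 R=173
Round 6 (k=11): L=173 R=230

Answer: 173 230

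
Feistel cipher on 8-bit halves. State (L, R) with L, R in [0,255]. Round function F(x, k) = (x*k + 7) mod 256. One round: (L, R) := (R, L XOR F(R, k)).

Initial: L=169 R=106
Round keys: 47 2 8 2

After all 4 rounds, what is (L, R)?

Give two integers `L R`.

Round 1 (k=47): L=106 R=212
Round 2 (k=2): L=212 R=197
Round 3 (k=8): L=197 R=251
Round 4 (k=2): L=251 R=56

Answer: 251 56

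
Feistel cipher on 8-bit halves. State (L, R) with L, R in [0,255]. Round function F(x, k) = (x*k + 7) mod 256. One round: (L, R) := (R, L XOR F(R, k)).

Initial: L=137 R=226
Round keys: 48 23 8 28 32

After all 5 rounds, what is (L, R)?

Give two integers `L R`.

Round 1 (k=48): L=226 R=238
Round 2 (k=23): L=238 R=139
Round 3 (k=8): L=139 R=177
Round 4 (k=28): L=177 R=232
Round 5 (k=32): L=232 R=182

Answer: 232 182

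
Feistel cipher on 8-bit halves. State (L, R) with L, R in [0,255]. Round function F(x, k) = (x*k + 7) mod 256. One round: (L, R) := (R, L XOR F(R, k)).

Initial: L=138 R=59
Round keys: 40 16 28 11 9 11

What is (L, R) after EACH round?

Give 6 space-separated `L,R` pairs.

Round 1 (k=40): L=59 R=181
Round 2 (k=16): L=181 R=108
Round 3 (k=28): L=108 R=98
Round 4 (k=11): L=98 R=81
Round 5 (k=9): L=81 R=130
Round 6 (k=11): L=130 R=204

Answer: 59,181 181,108 108,98 98,81 81,130 130,204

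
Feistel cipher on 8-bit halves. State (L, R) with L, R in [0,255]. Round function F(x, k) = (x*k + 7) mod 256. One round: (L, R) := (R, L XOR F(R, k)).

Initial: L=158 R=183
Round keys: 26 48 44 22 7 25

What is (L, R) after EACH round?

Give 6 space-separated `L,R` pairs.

Answer: 183,3 3,32 32,132 132,127 127,4 4,20

Derivation:
Round 1 (k=26): L=183 R=3
Round 2 (k=48): L=3 R=32
Round 3 (k=44): L=32 R=132
Round 4 (k=22): L=132 R=127
Round 5 (k=7): L=127 R=4
Round 6 (k=25): L=4 R=20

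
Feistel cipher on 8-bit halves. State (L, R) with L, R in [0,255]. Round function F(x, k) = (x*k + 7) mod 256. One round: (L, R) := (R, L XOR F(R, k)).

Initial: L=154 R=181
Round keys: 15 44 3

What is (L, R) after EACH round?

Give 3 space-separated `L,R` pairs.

Round 1 (k=15): L=181 R=56
Round 2 (k=44): L=56 R=18
Round 3 (k=3): L=18 R=5

Answer: 181,56 56,18 18,5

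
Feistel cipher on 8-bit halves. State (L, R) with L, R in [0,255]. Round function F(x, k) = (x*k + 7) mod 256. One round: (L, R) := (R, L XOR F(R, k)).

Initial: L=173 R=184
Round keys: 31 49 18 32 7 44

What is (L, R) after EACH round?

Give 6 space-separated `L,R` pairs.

Round 1 (k=31): L=184 R=226
Round 2 (k=49): L=226 R=241
Round 3 (k=18): L=241 R=27
Round 4 (k=32): L=27 R=150
Round 5 (k=7): L=150 R=58
Round 6 (k=44): L=58 R=105

Answer: 184,226 226,241 241,27 27,150 150,58 58,105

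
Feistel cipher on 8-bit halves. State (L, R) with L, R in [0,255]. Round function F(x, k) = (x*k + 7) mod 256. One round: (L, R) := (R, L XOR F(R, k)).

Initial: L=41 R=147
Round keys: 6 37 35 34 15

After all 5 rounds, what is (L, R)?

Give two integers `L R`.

Answer: 233 109

Derivation:
Round 1 (k=6): L=147 R=80
Round 2 (k=37): L=80 R=4
Round 3 (k=35): L=4 R=195
Round 4 (k=34): L=195 R=233
Round 5 (k=15): L=233 R=109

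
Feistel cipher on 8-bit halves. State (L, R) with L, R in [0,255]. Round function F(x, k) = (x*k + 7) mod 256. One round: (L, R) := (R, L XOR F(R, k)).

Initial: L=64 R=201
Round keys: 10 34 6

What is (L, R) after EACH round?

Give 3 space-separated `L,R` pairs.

Round 1 (k=10): L=201 R=161
Round 2 (k=34): L=161 R=160
Round 3 (k=6): L=160 R=102

Answer: 201,161 161,160 160,102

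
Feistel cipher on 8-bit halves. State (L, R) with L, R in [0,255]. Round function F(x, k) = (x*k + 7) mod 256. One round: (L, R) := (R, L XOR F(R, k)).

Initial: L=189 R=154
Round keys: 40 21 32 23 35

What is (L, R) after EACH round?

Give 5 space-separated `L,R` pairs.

Answer: 154,170 170,99 99,205 205,17 17,151

Derivation:
Round 1 (k=40): L=154 R=170
Round 2 (k=21): L=170 R=99
Round 3 (k=32): L=99 R=205
Round 4 (k=23): L=205 R=17
Round 5 (k=35): L=17 R=151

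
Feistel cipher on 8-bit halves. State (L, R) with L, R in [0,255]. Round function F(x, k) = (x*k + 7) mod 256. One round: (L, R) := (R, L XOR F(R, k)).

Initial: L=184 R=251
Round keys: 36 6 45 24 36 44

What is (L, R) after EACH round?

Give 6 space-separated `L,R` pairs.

Answer: 251,235 235,114 114,250 250,5 5,65 65,54

Derivation:
Round 1 (k=36): L=251 R=235
Round 2 (k=6): L=235 R=114
Round 3 (k=45): L=114 R=250
Round 4 (k=24): L=250 R=5
Round 5 (k=36): L=5 R=65
Round 6 (k=44): L=65 R=54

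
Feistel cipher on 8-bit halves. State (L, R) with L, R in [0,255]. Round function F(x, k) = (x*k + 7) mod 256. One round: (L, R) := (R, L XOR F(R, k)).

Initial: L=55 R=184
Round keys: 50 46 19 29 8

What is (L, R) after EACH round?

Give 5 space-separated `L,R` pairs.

Answer: 184,192 192,63 63,116 116,20 20,211

Derivation:
Round 1 (k=50): L=184 R=192
Round 2 (k=46): L=192 R=63
Round 3 (k=19): L=63 R=116
Round 4 (k=29): L=116 R=20
Round 5 (k=8): L=20 R=211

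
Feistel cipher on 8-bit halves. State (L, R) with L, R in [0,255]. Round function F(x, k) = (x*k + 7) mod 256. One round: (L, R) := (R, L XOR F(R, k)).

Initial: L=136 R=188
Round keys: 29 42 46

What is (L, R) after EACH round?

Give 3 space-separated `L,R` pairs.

Round 1 (k=29): L=188 R=219
Round 2 (k=42): L=219 R=73
Round 3 (k=46): L=73 R=254

Answer: 188,219 219,73 73,254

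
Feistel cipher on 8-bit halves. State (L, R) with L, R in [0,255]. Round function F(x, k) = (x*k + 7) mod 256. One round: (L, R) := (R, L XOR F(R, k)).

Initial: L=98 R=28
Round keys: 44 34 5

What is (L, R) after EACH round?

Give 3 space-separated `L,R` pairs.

Answer: 28,181 181,13 13,253

Derivation:
Round 1 (k=44): L=28 R=181
Round 2 (k=34): L=181 R=13
Round 3 (k=5): L=13 R=253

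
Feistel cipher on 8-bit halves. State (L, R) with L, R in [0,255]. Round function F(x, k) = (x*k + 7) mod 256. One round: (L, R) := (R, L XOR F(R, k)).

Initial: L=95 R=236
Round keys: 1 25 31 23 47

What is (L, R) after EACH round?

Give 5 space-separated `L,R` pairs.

Round 1 (k=1): L=236 R=172
Round 2 (k=25): L=172 R=63
Round 3 (k=31): L=63 R=4
Round 4 (k=23): L=4 R=92
Round 5 (k=47): L=92 R=239

Answer: 236,172 172,63 63,4 4,92 92,239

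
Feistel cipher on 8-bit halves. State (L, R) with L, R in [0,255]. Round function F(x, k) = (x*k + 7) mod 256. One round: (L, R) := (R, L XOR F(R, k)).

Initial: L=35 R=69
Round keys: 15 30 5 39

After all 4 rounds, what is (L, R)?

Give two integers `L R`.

Answer: 182 65

Derivation:
Round 1 (k=15): L=69 R=49
Round 2 (k=30): L=49 R=128
Round 3 (k=5): L=128 R=182
Round 4 (k=39): L=182 R=65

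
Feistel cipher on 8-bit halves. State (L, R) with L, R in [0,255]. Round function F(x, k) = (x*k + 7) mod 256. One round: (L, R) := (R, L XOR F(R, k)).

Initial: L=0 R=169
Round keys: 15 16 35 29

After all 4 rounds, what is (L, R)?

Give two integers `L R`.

Round 1 (k=15): L=169 R=238
Round 2 (k=16): L=238 R=78
Round 3 (k=35): L=78 R=95
Round 4 (k=29): L=95 R=132

Answer: 95 132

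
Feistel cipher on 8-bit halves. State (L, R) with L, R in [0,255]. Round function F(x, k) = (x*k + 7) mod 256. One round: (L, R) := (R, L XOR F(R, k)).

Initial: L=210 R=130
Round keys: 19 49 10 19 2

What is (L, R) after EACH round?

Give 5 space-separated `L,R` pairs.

Round 1 (k=19): L=130 R=127
Round 2 (k=49): L=127 R=212
Round 3 (k=10): L=212 R=48
Round 4 (k=19): L=48 R=67
Round 5 (k=2): L=67 R=189

Answer: 130,127 127,212 212,48 48,67 67,189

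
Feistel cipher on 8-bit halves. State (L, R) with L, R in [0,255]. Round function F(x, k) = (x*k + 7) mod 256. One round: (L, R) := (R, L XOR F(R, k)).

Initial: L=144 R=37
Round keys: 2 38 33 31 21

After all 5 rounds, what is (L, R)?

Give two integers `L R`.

Round 1 (k=2): L=37 R=193
Round 2 (k=38): L=193 R=136
Round 3 (k=33): L=136 R=78
Round 4 (k=31): L=78 R=241
Round 5 (k=21): L=241 R=130

Answer: 241 130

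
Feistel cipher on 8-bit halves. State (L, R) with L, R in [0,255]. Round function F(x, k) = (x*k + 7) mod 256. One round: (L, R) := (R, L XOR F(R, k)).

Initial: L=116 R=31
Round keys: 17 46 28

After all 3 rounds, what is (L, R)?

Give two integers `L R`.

Answer: 188 245

Derivation:
Round 1 (k=17): L=31 R=98
Round 2 (k=46): L=98 R=188
Round 3 (k=28): L=188 R=245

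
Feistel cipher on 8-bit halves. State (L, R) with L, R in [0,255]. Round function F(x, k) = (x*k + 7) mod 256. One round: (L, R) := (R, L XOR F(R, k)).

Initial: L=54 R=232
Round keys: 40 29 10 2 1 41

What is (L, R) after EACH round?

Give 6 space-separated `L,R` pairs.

Answer: 232,113 113,60 60,46 46,95 95,72 72,208

Derivation:
Round 1 (k=40): L=232 R=113
Round 2 (k=29): L=113 R=60
Round 3 (k=10): L=60 R=46
Round 4 (k=2): L=46 R=95
Round 5 (k=1): L=95 R=72
Round 6 (k=41): L=72 R=208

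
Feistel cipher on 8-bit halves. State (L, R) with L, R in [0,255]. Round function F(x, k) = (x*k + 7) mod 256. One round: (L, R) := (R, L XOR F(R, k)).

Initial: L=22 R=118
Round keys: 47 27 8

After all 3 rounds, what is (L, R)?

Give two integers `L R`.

Round 1 (k=47): L=118 R=167
Round 2 (k=27): L=167 R=210
Round 3 (k=8): L=210 R=48

Answer: 210 48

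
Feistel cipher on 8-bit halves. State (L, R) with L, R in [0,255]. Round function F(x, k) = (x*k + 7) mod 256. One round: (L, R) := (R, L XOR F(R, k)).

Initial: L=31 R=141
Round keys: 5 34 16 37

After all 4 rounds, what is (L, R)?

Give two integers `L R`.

Answer: 80 143

Derivation:
Round 1 (k=5): L=141 R=215
Round 2 (k=34): L=215 R=24
Round 3 (k=16): L=24 R=80
Round 4 (k=37): L=80 R=143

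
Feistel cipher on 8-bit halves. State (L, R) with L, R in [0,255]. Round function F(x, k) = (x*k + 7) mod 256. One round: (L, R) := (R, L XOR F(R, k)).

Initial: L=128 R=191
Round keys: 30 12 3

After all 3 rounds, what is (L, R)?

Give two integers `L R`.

Round 1 (k=30): L=191 R=233
Round 2 (k=12): L=233 R=76
Round 3 (k=3): L=76 R=2

Answer: 76 2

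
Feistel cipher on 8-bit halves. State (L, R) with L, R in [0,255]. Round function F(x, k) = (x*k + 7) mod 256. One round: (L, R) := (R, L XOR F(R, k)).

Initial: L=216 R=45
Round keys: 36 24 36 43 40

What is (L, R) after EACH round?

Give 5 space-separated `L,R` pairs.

Answer: 45,131 131,98 98,76 76,169 169,35

Derivation:
Round 1 (k=36): L=45 R=131
Round 2 (k=24): L=131 R=98
Round 3 (k=36): L=98 R=76
Round 4 (k=43): L=76 R=169
Round 5 (k=40): L=169 R=35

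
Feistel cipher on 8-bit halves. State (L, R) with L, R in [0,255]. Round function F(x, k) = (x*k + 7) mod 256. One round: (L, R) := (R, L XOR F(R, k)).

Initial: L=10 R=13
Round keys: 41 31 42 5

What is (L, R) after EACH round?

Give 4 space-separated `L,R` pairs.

Round 1 (k=41): L=13 R=22
Round 2 (k=31): L=22 R=188
Round 3 (k=42): L=188 R=201
Round 4 (k=5): L=201 R=72

Answer: 13,22 22,188 188,201 201,72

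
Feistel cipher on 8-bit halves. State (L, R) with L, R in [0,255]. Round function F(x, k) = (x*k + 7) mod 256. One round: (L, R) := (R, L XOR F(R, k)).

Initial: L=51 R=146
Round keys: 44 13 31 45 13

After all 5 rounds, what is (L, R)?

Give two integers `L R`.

Answer: 168 245

Derivation:
Round 1 (k=44): L=146 R=44
Round 2 (k=13): L=44 R=209
Round 3 (k=31): L=209 R=122
Round 4 (k=45): L=122 R=168
Round 5 (k=13): L=168 R=245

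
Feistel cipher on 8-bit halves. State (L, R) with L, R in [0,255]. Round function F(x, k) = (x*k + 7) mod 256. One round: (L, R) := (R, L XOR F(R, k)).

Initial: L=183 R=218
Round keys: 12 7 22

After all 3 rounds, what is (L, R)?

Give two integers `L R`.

Answer: 101 61

Derivation:
Round 1 (k=12): L=218 R=136
Round 2 (k=7): L=136 R=101
Round 3 (k=22): L=101 R=61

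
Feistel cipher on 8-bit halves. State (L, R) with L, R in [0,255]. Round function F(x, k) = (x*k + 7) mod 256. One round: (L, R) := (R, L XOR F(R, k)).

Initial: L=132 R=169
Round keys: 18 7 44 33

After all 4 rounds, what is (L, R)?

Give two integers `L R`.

Round 1 (k=18): L=169 R=109
Round 2 (k=7): L=109 R=171
Round 3 (k=44): L=171 R=6
Round 4 (k=33): L=6 R=102

Answer: 6 102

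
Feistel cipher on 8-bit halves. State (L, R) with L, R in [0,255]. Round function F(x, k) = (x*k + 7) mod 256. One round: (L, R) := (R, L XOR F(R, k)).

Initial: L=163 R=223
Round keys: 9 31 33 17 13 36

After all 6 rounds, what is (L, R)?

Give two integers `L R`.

Answer: 81 102

Derivation:
Round 1 (k=9): L=223 R=125
Round 2 (k=31): L=125 R=245
Round 3 (k=33): L=245 R=225
Round 4 (k=17): L=225 R=13
Round 5 (k=13): L=13 R=81
Round 6 (k=36): L=81 R=102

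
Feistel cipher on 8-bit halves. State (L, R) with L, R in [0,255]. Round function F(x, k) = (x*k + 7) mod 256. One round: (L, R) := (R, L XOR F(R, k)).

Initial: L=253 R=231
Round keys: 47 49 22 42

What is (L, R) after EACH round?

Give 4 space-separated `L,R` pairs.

Round 1 (k=47): L=231 R=141
Round 2 (k=49): L=141 R=227
Round 3 (k=22): L=227 R=4
Round 4 (k=42): L=4 R=76

Answer: 231,141 141,227 227,4 4,76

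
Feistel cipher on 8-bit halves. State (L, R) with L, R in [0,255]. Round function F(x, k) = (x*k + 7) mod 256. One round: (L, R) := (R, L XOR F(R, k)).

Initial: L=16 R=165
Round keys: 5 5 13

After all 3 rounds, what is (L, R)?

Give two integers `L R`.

Round 1 (k=5): L=165 R=80
Round 2 (k=5): L=80 R=50
Round 3 (k=13): L=50 R=193

Answer: 50 193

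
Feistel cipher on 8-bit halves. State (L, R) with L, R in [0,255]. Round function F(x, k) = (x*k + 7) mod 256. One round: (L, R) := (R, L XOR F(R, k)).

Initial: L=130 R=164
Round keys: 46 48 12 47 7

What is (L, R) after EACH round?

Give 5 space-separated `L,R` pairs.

Answer: 164,253 253,211 211,22 22,194 194,67

Derivation:
Round 1 (k=46): L=164 R=253
Round 2 (k=48): L=253 R=211
Round 3 (k=12): L=211 R=22
Round 4 (k=47): L=22 R=194
Round 5 (k=7): L=194 R=67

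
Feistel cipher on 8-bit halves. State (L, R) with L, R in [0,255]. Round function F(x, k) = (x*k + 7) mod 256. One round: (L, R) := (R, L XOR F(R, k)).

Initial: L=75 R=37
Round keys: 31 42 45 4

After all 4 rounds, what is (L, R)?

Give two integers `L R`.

Answer: 146 107

Derivation:
Round 1 (k=31): L=37 R=201
Round 2 (k=42): L=201 R=36
Round 3 (k=45): L=36 R=146
Round 4 (k=4): L=146 R=107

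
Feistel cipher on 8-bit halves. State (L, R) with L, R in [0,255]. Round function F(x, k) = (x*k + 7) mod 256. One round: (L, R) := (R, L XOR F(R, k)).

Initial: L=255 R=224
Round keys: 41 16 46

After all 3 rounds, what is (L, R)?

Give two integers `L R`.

Answer: 103 145

Derivation:
Round 1 (k=41): L=224 R=24
Round 2 (k=16): L=24 R=103
Round 3 (k=46): L=103 R=145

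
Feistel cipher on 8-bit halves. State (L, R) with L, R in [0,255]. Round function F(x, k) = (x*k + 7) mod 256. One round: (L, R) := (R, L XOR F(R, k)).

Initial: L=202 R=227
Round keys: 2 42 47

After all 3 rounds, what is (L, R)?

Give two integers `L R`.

Answer: 206 222

Derivation:
Round 1 (k=2): L=227 R=7
Round 2 (k=42): L=7 R=206
Round 3 (k=47): L=206 R=222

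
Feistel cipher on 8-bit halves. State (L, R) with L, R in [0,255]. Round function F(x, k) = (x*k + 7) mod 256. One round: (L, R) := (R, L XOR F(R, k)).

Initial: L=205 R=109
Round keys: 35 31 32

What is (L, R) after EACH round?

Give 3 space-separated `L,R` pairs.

Round 1 (k=35): L=109 R=35
Round 2 (k=31): L=35 R=41
Round 3 (k=32): L=41 R=4

Answer: 109,35 35,41 41,4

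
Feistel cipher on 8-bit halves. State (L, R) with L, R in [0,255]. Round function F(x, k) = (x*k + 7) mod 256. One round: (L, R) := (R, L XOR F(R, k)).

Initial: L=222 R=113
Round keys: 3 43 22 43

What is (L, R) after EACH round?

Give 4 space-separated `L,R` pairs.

Round 1 (k=3): L=113 R=132
Round 2 (k=43): L=132 R=66
Round 3 (k=22): L=66 R=55
Round 4 (k=43): L=55 R=6

Answer: 113,132 132,66 66,55 55,6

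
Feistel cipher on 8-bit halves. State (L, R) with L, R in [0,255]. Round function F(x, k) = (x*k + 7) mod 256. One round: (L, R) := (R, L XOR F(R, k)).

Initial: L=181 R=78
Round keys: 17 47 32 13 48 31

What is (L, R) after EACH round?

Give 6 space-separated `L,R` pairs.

Answer: 78,128 128,201 201,167 167,75 75,176 176,28

Derivation:
Round 1 (k=17): L=78 R=128
Round 2 (k=47): L=128 R=201
Round 3 (k=32): L=201 R=167
Round 4 (k=13): L=167 R=75
Round 5 (k=48): L=75 R=176
Round 6 (k=31): L=176 R=28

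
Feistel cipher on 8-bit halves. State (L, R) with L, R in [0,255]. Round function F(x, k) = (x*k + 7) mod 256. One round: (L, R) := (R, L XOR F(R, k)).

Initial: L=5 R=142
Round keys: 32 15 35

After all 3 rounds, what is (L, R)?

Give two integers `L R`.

Round 1 (k=32): L=142 R=194
Round 2 (k=15): L=194 R=235
Round 3 (k=35): L=235 R=234

Answer: 235 234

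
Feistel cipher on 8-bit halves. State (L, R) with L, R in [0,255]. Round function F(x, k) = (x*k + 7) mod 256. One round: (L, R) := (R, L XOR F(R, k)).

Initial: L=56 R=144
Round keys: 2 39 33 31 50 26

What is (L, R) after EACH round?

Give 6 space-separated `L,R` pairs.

Answer: 144,31 31,80 80,72 72,239 239,253 253,86

Derivation:
Round 1 (k=2): L=144 R=31
Round 2 (k=39): L=31 R=80
Round 3 (k=33): L=80 R=72
Round 4 (k=31): L=72 R=239
Round 5 (k=50): L=239 R=253
Round 6 (k=26): L=253 R=86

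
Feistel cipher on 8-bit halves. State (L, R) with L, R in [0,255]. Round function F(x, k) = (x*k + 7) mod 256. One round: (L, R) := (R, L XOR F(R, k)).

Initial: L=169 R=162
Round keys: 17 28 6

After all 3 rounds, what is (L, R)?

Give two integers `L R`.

Round 1 (k=17): L=162 R=96
Round 2 (k=28): L=96 R=37
Round 3 (k=6): L=37 R=133

Answer: 37 133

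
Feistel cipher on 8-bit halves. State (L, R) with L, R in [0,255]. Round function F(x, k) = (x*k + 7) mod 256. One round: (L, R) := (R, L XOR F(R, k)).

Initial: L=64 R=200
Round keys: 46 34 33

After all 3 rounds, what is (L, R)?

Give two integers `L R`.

Round 1 (k=46): L=200 R=183
Round 2 (k=34): L=183 R=157
Round 3 (k=33): L=157 R=243

Answer: 157 243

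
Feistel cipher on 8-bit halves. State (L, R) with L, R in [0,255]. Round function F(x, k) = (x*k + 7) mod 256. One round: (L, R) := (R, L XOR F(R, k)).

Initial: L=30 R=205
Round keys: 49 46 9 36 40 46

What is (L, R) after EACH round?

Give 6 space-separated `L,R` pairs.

Answer: 205,90 90,254 254,175 175,93 93,32 32,154

Derivation:
Round 1 (k=49): L=205 R=90
Round 2 (k=46): L=90 R=254
Round 3 (k=9): L=254 R=175
Round 4 (k=36): L=175 R=93
Round 5 (k=40): L=93 R=32
Round 6 (k=46): L=32 R=154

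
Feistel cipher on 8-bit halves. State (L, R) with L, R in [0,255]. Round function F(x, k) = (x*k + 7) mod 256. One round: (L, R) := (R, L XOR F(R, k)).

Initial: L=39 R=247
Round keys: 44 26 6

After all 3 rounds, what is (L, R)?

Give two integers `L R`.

Answer: 168 171

Derivation:
Round 1 (k=44): L=247 R=92
Round 2 (k=26): L=92 R=168
Round 3 (k=6): L=168 R=171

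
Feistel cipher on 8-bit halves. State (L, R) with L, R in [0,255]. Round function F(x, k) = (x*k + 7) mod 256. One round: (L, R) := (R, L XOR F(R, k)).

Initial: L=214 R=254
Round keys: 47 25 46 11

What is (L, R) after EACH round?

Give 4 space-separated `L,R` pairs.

Answer: 254,127 127,144 144,152 152,31

Derivation:
Round 1 (k=47): L=254 R=127
Round 2 (k=25): L=127 R=144
Round 3 (k=46): L=144 R=152
Round 4 (k=11): L=152 R=31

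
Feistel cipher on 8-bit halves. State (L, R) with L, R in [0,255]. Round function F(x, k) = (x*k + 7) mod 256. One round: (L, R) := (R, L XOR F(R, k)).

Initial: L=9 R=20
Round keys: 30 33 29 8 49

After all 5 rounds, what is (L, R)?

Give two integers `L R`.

Answer: 222 223

Derivation:
Round 1 (k=30): L=20 R=86
Round 2 (k=33): L=86 R=9
Round 3 (k=29): L=9 R=90
Round 4 (k=8): L=90 R=222
Round 5 (k=49): L=222 R=223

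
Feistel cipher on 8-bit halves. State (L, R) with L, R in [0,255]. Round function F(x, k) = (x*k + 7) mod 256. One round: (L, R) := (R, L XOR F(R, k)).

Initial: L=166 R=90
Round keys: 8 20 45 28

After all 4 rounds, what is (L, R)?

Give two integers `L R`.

Answer: 197 18

Derivation:
Round 1 (k=8): L=90 R=113
Round 2 (k=20): L=113 R=129
Round 3 (k=45): L=129 R=197
Round 4 (k=28): L=197 R=18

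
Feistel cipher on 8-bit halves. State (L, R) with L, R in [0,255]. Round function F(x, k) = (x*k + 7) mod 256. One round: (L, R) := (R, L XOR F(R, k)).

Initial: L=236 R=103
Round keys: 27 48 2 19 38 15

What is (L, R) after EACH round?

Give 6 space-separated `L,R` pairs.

Round 1 (k=27): L=103 R=8
Round 2 (k=48): L=8 R=224
Round 3 (k=2): L=224 R=207
Round 4 (k=19): L=207 R=132
Round 5 (k=38): L=132 R=80
Round 6 (k=15): L=80 R=51

Answer: 103,8 8,224 224,207 207,132 132,80 80,51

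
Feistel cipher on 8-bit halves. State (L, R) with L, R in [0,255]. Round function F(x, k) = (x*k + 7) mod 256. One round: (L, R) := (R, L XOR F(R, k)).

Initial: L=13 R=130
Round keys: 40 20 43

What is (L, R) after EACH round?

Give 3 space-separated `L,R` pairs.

Round 1 (k=40): L=130 R=90
Round 2 (k=20): L=90 R=141
Round 3 (k=43): L=141 R=236

Answer: 130,90 90,141 141,236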